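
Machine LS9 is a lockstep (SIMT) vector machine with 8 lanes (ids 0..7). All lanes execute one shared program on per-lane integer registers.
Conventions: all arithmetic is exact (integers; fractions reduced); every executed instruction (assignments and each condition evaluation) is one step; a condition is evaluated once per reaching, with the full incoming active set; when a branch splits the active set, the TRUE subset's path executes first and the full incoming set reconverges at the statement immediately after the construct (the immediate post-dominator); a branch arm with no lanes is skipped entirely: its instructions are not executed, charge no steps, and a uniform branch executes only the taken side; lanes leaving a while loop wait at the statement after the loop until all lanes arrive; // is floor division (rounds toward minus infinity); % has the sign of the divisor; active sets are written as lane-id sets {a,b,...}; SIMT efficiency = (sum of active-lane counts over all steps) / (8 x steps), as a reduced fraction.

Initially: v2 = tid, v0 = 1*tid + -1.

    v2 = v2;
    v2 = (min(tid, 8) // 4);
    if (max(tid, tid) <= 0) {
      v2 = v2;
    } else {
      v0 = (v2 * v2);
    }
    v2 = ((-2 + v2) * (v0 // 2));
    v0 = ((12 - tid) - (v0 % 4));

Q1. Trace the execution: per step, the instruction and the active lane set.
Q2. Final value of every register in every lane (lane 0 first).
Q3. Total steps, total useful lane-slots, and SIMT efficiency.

step 0: v2 <- v2                     {0,1,2,3,4,5,6,7}
step 1: v2 <- (min(tid, 8) // 4)     {0,1,2,3,4,5,6,7}
step 2: eval (max(tid, tid) <= 0)    {0,1,2,3,4,5,6,7}
step 3: v2 <- v2                     {0}
step 4: v0 <- (v2 * v2)              {1,2,3,4,5,6,7}
step 5: v2 <- ((-2 + v2) * (v0 // 2)) {0,1,2,3,4,5,6,7}
step 6: v0 <- ((12 - tid) - (v0 % 4)) {0,1,2,3,4,5,6,7}

Answer: 7 steps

v2: 2,0,0,0,0,0,0,0
v0: 9,11,10,9,7,6,5,4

steps = 7; useful = 48; efficiency = 48/56 = 6/7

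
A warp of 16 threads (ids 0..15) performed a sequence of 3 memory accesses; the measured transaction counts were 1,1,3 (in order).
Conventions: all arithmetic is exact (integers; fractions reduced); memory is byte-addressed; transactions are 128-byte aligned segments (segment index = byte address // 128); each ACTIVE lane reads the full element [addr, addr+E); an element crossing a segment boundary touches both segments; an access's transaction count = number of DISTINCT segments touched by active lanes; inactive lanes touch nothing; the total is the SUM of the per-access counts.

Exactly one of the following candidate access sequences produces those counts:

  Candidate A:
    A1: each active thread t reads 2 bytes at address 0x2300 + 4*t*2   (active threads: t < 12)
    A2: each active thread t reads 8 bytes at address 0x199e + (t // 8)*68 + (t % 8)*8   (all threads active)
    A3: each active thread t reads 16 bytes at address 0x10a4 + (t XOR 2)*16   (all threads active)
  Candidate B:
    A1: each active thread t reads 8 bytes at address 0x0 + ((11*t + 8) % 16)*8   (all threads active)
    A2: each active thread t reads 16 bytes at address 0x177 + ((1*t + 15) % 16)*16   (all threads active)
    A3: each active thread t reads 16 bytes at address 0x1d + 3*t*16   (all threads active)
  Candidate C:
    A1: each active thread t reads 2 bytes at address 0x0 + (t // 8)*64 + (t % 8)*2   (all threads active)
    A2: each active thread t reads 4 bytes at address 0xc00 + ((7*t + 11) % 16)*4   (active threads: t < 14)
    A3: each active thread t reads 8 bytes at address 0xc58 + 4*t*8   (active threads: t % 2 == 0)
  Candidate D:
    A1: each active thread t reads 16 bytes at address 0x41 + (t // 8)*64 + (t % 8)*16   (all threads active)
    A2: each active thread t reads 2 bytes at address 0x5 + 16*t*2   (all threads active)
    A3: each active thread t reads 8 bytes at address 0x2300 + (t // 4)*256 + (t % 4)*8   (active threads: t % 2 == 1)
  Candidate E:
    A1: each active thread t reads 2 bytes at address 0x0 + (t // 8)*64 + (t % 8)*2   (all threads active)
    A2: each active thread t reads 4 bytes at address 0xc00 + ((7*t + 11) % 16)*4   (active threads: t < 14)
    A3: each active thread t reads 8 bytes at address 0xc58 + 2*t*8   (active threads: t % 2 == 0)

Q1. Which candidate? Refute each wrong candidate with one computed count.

A: A2 gives 2 transactions, not 1
B: A2 gives 3 transactions, not 1
C: A3 gives 5 transactions, not 3
D: A1 gives 3 transactions, not 1
E: all counts match (1,1,3)

Answer: E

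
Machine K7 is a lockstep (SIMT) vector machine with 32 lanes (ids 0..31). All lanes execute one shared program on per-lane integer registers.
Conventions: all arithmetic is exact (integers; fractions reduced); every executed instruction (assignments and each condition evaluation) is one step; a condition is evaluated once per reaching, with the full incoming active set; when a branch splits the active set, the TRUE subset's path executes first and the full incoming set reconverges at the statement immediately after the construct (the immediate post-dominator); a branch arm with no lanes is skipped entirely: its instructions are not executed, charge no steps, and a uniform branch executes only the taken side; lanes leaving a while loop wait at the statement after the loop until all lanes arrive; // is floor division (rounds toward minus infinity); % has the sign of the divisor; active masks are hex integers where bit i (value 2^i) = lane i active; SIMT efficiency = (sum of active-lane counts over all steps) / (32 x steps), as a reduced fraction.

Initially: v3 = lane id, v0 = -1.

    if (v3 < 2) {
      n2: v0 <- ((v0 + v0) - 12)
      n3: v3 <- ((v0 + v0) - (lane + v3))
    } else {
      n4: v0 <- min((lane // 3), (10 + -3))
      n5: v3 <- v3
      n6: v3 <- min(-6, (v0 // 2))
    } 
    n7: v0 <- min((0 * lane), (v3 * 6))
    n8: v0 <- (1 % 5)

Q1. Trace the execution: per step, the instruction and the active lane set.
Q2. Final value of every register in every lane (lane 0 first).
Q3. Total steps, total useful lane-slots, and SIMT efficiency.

step 0: eval (v3 < 2)                0xffffffff
step 1: v0 <- ((v0 + v0) - 12)       0x00000003
step 2: v3 <- ((v0 + v0) - (lane + v3)) 0x00000003
step 3: v0 <- min((lane // 3), (10 + -3)) 0xfffffffc
step 4: v3 <- v3                     0xfffffffc
step 5: v3 <- min(-6, (v0 // 2))     0xfffffffc
step 6: v0 <- min((0 * lane), (v3 * 6)) 0xffffffff
step 7: v0 <- (1 % 5)                0xffffffff

Answer: 8 steps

v3: -28,-30,-6,-6,-6,-6,-6,-6,-6,-6,-6,-6,-6,-6,-6,-6,-6,-6,-6,-6,-6,-6,-6,-6,-6,-6,-6,-6,-6,-6,-6,-6
v0: 1,1,1,1,1,1,1,1,1,1,1,1,1,1,1,1,1,1,1,1,1,1,1,1,1,1,1,1,1,1,1,1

steps = 8; useful = 190; efficiency = 190/256 = 95/128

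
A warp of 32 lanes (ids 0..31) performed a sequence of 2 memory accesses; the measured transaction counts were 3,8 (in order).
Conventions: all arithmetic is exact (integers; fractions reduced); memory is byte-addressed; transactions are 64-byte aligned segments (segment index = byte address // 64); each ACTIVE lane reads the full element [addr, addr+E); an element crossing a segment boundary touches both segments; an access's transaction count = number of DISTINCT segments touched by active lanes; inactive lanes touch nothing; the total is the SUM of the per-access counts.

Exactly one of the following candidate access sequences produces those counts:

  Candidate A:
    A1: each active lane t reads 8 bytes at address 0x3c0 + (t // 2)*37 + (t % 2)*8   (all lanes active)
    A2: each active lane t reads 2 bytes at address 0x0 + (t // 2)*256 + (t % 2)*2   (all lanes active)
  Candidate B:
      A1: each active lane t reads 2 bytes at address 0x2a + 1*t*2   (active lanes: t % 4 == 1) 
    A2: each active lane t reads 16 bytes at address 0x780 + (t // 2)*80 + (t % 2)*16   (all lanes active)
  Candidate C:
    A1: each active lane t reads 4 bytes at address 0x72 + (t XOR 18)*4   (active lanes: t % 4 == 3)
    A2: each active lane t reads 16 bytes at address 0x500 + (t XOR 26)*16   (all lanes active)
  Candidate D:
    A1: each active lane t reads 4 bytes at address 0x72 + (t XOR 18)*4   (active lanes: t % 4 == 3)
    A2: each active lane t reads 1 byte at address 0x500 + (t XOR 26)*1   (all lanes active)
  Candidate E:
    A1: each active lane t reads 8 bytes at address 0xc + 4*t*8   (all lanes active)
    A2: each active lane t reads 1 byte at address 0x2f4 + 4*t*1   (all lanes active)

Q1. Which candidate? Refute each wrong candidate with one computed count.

A: A1 gives 9 transactions, not 3
B: A1 gives 2 transactions, not 3
D: A2 gives 1 transaction, not 8
E: A1 gives 16 transactions, not 3
C: all counts match (3,8)

Answer: C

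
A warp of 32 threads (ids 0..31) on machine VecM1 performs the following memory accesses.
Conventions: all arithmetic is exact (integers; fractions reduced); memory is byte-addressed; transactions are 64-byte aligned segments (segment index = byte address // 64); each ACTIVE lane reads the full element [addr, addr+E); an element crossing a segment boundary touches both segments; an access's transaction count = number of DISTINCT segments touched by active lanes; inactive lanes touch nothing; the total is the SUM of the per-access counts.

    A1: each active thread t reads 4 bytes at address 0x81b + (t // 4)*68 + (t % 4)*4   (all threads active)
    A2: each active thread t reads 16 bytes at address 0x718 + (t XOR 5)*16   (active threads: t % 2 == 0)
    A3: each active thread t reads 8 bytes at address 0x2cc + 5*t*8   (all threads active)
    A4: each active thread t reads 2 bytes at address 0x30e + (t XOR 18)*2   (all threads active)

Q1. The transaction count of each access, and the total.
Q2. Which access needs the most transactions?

A1: 9 transactions
A2: 9 transactions
A3: 20 transactions
A4: 2 transactions

Answer: 9,9,20,2; total 40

Answer: A3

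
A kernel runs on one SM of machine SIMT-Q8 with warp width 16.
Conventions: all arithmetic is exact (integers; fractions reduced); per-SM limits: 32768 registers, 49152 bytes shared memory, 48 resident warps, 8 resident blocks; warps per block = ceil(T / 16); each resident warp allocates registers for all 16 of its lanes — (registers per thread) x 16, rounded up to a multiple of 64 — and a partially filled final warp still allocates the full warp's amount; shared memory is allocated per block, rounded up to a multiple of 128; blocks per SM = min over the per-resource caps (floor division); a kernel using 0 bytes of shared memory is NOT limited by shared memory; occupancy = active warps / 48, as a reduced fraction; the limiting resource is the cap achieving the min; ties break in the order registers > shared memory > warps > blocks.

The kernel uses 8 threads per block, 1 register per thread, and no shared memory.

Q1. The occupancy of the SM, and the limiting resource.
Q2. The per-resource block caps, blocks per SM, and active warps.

Answer: occupancy 1/6, limited by blocks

registers: 512 blocks
shared memory: no limit (kernel uses none)
warps: 48 blocks
blocks: 8 blocks

Answer: 8 blocks, 8 active warps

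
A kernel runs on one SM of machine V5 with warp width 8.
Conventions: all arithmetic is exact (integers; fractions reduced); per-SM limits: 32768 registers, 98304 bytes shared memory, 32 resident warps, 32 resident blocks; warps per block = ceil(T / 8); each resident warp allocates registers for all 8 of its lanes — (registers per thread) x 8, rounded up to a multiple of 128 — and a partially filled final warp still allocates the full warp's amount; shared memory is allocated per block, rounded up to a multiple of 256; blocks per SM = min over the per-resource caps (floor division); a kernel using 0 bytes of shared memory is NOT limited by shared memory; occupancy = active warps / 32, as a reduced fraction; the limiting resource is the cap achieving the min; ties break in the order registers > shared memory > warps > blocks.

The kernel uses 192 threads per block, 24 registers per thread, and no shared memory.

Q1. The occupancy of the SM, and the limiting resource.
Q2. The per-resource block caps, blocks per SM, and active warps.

Answer: occupancy 3/4, limited by warps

registers: 5 blocks
shared memory: no limit (kernel uses none)
warps: 1 block
blocks: 32 blocks

Answer: 1 block, 24 active warps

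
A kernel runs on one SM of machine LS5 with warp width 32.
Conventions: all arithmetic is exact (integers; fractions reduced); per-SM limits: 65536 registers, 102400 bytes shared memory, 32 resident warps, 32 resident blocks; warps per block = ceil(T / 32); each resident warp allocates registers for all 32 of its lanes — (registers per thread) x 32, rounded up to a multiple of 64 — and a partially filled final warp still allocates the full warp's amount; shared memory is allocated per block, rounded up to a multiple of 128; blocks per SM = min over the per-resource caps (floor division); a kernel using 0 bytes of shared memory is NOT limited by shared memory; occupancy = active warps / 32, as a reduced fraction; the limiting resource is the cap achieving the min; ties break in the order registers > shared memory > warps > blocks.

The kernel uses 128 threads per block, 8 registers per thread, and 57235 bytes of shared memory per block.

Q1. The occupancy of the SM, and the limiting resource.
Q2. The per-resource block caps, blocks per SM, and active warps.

Answer: occupancy 1/8, limited by shared memory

registers: 64 blocks
shared memory: 1 block
warps: 8 blocks
blocks: 32 blocks

Answer: 1 block, 4 active warps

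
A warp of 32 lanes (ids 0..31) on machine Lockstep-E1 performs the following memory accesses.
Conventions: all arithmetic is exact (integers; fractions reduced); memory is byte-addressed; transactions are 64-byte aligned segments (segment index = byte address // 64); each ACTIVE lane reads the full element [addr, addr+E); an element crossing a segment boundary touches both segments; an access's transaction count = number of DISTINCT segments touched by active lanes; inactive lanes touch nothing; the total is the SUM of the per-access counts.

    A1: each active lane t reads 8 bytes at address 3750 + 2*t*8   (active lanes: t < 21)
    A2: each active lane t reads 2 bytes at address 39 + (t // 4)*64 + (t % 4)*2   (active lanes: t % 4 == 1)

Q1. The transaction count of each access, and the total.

A1: 6 transactions
A2: 8 transactions

Answer: 6,8; total 14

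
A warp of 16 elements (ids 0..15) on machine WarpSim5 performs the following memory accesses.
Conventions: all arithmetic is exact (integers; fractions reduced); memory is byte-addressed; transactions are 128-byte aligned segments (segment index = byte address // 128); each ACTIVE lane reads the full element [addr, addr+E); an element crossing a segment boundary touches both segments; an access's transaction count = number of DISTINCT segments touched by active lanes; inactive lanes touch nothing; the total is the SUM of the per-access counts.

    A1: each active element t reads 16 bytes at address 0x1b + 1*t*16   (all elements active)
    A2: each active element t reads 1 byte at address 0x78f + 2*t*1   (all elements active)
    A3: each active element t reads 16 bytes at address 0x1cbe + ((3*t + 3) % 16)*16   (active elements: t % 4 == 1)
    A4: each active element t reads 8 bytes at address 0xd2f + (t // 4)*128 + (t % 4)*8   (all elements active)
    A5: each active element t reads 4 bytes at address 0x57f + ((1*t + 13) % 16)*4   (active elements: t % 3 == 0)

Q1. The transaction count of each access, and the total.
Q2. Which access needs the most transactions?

A1: 3 transactions
A2: 1 transaction
A3: 3 transactions
A4: 4 transactions
A5: 2 transactions

Answer: 3,1,3,4,2; total 13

Answer: A4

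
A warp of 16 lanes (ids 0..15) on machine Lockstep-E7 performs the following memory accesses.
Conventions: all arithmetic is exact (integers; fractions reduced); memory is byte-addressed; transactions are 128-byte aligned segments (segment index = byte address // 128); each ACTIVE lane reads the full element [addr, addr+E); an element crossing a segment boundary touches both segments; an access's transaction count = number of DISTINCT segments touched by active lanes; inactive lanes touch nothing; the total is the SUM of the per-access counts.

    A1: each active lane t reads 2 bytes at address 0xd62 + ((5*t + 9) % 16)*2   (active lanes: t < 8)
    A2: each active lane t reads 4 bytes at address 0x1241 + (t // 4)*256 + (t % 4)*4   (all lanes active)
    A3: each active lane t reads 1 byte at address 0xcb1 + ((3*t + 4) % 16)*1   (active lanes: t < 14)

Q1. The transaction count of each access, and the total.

A1: 1 transaction
A2: 4 transactions
A3: 1 transaction

Answer: 1,4,1; total 6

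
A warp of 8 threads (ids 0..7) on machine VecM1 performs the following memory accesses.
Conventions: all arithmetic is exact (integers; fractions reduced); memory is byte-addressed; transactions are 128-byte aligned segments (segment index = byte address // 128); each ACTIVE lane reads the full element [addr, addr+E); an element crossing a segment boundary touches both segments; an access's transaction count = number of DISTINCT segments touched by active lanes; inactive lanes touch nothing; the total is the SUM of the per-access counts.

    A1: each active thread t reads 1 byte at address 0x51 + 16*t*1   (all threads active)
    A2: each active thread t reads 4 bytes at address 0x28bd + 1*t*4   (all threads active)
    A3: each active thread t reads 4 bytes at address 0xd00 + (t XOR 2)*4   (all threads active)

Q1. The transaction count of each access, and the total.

A1: 2 transactions
A2: 1 transaction
A3: 1 transaction

Answer: 2,1,1; total 4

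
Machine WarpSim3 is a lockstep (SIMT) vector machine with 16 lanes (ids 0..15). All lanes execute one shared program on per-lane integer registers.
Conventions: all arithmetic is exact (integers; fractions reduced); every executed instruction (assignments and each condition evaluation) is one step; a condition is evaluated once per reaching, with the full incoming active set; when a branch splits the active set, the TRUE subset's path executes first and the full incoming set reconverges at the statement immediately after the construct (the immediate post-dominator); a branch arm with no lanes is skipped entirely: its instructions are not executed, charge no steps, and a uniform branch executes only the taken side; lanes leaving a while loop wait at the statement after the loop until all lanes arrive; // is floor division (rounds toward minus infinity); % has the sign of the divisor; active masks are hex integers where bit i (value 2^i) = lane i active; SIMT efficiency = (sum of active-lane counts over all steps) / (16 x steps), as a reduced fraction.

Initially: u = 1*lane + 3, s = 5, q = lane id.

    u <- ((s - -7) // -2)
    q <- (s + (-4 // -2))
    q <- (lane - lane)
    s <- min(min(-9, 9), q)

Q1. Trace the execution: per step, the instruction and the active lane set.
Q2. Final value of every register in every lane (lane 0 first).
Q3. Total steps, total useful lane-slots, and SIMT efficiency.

step 0: u <- ((s - -7) // -2)        0xffff
step 1: q <- (s + (-4 // -2))        0xffff
step 2: q <- (lane - lane)           0xffff
step 3: s <- min(min(-9, 9), q)      0xffff

Answer: 4 steps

u: -6,-6,-6,-6,-6,-6,-6,-6,-6,-6,-6,-6,-6,-6,-6,-6
s: -9,-9,-9,-9,-9,-9,-9,-9,-9,-9,-9,-9,-9,-9,-9,-9
q: 0,0,0,0,0,0,0,0,0,0,0,0,0,0,0,0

steps = 4; useful = 64; efficiency = 64/64 = 1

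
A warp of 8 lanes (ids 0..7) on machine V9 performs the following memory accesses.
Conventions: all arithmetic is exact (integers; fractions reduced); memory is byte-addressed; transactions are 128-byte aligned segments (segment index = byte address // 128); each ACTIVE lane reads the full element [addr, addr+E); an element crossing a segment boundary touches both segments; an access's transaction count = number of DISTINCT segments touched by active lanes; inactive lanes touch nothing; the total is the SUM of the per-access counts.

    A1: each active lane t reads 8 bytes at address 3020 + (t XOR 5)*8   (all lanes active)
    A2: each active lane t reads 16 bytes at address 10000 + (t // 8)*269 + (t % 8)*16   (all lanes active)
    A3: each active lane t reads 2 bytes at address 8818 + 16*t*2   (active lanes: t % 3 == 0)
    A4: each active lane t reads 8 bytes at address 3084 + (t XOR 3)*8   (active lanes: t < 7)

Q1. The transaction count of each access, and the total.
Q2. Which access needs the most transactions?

A1: 2 transactions
A2: 2 transactions
A3: 3 transactions
A4: 1 transaction

Answer: 2,2,3,1; total 8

Answer: A3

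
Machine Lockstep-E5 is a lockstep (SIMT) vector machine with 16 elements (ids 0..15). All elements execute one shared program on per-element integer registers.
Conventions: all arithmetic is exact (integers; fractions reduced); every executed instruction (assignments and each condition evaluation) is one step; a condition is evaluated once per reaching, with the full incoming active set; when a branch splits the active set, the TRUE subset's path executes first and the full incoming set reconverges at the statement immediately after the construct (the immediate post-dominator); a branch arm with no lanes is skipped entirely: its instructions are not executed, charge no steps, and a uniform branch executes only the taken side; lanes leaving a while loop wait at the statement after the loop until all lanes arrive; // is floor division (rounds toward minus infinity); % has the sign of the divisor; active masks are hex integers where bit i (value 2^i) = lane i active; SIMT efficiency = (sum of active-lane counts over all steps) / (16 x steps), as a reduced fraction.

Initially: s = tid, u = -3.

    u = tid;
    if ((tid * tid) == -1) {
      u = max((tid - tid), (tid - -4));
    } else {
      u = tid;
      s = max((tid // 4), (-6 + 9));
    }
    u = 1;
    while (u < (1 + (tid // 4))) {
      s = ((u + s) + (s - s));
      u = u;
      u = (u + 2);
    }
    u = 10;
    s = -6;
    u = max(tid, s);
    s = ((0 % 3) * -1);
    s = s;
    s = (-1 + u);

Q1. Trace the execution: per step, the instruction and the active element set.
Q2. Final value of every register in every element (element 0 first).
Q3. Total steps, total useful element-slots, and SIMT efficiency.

step 0: u <- tid                     0xffff
step 1: eval ((tid * tid) == -1)     0xffff
step 2: u <- tid                     0xffff
step 3: s <- max((tid // 4), (-6 + 9)) 0xffff
step 4: u <- 1                       0xffff
step 5: eval (u < (1 + (tid // 4)))  0xffff
step 6: s <- ((u + s) + (s - s))     0xfff0
step 7: u <- u                       0xfff0
step 8: u <- (u + 2)                 0xfff0
step 9: eval (u < (1 + (tid // 4)))  0xfff0
step 10: s <- ((u + s) + (s - s))     0xf000
step 11: u <- u                       0xf000
step 12: u <- (u + 2)                 0xf000
step 13: eval (u < (1 + (tid // 4)))  0xf000
step 14: u <- 10                      0xffff
step 15: s <- -6                      0xffff
step 16: u <- max(tid, s)             0xffff
step 17: s <- ((0 % 3) * -1)          0xffff
step 18: s <- s                       0xffff
step 19: s <- (-1 + u)                0xffff

Answer: 20 steps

s: -1,0,1,2,3,4,5,6,7,8,9,10,11,12,13,14
u: 0,1,2,3,4,5,6,7,8,9,10,11,12,13,14,15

steps = 20; useful = 256; efficiency = 256/320 = 4/5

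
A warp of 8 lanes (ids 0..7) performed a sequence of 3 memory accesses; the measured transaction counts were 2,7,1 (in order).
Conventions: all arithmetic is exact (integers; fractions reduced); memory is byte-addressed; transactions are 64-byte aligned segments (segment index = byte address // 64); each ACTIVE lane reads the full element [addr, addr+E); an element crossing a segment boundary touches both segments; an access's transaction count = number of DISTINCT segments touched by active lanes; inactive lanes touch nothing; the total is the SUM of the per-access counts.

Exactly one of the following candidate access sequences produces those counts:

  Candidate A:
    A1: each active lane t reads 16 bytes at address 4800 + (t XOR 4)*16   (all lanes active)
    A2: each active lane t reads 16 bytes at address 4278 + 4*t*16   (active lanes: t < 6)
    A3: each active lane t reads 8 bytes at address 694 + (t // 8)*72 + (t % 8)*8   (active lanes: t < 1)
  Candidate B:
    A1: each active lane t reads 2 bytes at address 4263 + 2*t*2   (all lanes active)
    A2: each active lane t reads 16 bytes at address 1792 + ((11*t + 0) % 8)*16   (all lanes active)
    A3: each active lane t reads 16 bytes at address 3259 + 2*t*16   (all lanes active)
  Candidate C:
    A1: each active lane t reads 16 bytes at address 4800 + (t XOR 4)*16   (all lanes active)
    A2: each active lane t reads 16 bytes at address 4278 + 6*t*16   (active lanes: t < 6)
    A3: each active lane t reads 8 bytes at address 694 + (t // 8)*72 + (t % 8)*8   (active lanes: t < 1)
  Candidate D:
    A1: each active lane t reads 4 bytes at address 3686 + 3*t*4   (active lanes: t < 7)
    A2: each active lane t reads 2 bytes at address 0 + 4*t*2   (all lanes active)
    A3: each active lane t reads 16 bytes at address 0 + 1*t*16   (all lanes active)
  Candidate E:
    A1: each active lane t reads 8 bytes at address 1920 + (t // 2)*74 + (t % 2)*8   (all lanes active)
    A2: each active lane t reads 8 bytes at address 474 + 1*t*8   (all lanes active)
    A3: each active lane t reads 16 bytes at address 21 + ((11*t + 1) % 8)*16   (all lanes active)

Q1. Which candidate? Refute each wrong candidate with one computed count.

B: A2 gives 2 transactions, not 7
C: A2 gives 9 transactions, not 7
D: A2 gives 1 transaction, not 7
E: A1 gives 4 transactions, not 2
A: all counts match (2,7,1)

Answer: A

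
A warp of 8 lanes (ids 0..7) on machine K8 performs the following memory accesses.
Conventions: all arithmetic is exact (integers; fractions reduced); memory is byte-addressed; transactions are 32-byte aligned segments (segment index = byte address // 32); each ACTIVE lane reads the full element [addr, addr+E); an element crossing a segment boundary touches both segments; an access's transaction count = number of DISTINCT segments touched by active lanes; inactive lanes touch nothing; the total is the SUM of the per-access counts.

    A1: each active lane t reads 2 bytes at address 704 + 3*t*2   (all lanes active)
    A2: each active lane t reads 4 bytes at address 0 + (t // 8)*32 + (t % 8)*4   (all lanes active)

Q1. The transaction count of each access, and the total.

A1: 2 transactions
A2: 1 transaction

Answer: 2,1; total 3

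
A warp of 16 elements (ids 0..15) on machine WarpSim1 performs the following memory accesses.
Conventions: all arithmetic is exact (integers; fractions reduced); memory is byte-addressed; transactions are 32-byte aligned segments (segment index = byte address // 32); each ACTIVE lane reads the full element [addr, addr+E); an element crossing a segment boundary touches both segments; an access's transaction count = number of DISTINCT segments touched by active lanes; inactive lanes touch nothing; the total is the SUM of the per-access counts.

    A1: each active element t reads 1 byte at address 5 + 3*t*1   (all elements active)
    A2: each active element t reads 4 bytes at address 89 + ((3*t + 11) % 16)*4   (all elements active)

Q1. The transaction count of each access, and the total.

A1: 2 transactions
A2: 3 transactions

Answer: 2,3; total 5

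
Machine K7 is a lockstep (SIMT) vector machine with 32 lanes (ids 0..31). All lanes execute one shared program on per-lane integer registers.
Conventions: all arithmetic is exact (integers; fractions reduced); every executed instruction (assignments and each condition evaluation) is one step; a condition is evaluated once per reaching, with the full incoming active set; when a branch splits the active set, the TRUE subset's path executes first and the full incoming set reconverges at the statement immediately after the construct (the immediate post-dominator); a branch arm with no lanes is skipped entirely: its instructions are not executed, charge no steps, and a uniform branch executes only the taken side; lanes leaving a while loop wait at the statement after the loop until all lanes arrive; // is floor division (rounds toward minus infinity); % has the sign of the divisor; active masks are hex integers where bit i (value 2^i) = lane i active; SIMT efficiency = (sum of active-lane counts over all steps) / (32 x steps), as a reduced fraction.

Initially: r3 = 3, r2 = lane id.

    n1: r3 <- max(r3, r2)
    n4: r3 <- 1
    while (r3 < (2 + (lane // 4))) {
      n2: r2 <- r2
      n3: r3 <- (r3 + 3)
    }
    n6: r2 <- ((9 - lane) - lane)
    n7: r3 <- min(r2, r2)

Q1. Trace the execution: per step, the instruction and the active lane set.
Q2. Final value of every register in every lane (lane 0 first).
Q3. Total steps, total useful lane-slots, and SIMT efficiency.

step 0: r3 <- max(r3, r2)            0xffffffff
step 1: r3 <- 1                      0xffffffff
step 2: eval (r3 < (2 + (lane // 4))) 0xffffffff
step 3: r2 <- r2                     0xffffffff
step 4: r3 <- (r3 + 3)               0xffffffff
step 5: eval (r3 < (2 + (lane // 4))) 0xffffffff
step 6: r2 <- r2                     0xfffff000
step 7: r3 <- (r3 + 3)               0xfffff000
step 8: eval (r3 < (2 + (lane // 4))) 0xfffff000
step 9: r2 <- r2                     0xff000000
step 10: r3 <- (r3 + 3)               0xff000000
step 11: eval (r3 < (2 + (lane // 4))) 0xff000000
step 12: r2 <- ((9 - lane) - lane)    0xffffffff
step 13: r3 <- min(r2, r2)            0xffffffff

Answer: 14 steps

r3: 9,7,5,3,1,-1,-3,-5,-7,-9,-11,-13,-15,-17,-19,-21,-23,-25,-27,-29,-31,-33,-35,-37,-39,-41,-43,-45,-47,-49,-51,-53
r2: 9,7,5,3,1,-1,-3,-5,-7,-9,-11,-13,-15,-17,-19,-21,-23,-25,-27,-29,-31,-33,-35,-37,-39,-41,-43,-45,-47,-49,-51,-53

steps = 14; useful = 340; efficiency = 340/448 = 85/112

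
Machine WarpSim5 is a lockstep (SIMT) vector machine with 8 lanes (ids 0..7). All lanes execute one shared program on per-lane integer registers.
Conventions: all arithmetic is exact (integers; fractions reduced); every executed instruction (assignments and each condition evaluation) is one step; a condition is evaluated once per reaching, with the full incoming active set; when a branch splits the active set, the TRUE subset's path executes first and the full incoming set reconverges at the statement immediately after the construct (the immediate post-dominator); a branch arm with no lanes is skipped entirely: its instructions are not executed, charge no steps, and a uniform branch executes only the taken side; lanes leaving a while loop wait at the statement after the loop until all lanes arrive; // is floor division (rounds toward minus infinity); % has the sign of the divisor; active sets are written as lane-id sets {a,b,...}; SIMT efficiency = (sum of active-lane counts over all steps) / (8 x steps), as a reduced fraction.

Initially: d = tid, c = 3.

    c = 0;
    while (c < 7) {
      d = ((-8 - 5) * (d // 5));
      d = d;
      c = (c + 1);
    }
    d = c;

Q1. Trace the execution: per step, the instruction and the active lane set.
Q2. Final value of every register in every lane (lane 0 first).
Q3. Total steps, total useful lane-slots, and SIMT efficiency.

step 0: c <- 0                       {0,1,2,3,4,5,6,7}
step 1: eval (c < 7)                 {0,1,2,3,4,5,6,7}
step 2: d <- ((-8 - 5) * (d // 5))   {0,1,2,3,4,5,6,7}
step 3: d <- d                       {0,1,2,3,4,5,6,7}
step 4: c <- (c + 1)                 {0,1,2,3,4,5,6,7}
step 5: eval (c < 7)                 {0,1,2,3,4,5,6,7}
step 6: d <- ((-8 - 5) * (d // 5))   {0,1,2,3,4,5,6,7}
step 7: d <- d                       {0,1,2,3,4,5,6,7}
step 8: c <- (c + 1)                 {0,1,2,3,4,5,6,7}
step 9: eval (c < 7)                 {0,1,2,3,4,5,6,7}
step 10: d <- ((-8 - 5) * (d // 5))   {0,1,2,3,4,5,6,7}
step 11: d <- d                       {0,1,2,3,4,5,6,7}
step 12: c <- (c + 1)                 {0,1,2,3,4,5,6,7}
step 13: eval (c < 7)                 {0,1,2,3,4,5,6,7}
step 14: d <- ((-8 - 5) * (d // 5))   {0,1,2,3,4,5,6,7}
step 15: d <- d                       {0,1,2,3,4,5,6,7}
step 16: c <- (c + 1)                 {0,1,2,3,4,5,6,7}
step 17: eval (c < 7)                 {0,1,2,3,4,5,6,7}
step 18: d <- ((-8 - 5) * (d // 5))   {0,1,2,3,4,5,6,7}
step 19: d <- d                       {0,1,2,3,4,5,6,7}
step 20: c <- (c + 1)                 {0,1,2,3,4,5,6,7}
step 21: eval (c < 7)                 {0,1,2,3,4,5,6,7}
step 22: d <- ((-8 - 5) * (d // 5))   {0,1,2,3,4,5,6,7}
step 23: d <- d                       {0,1,2,3,4,5,6,7}
step 24: c <- (c + 1)                 {0,1,2,3,4,5,6,7}
step 25: eval (c < 7)                 {0,1,2,3,4,5,6,7}
step 26: d <- ((-8 - 5) * (d // 5))   {0,1,2,3,4,5,6,7}
step 27: d <- d                       {0,1,2,3,4,5,6,7}
step 28: c <- (c + 1)                 {0,1,2,3,4,5,6,7}
step 29: eval (c < 7)                 {0,1,2,3,4,5,6,7}
step 30: d <- c                       {0,1,2,3,4,5,6,7}

Answer: 31 steps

d: 7,7,7,7,7,7,7,7
c: 7,7,7,7,7,7,7,7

steps = 31; useful = 248; efficiency = 248/248 = 1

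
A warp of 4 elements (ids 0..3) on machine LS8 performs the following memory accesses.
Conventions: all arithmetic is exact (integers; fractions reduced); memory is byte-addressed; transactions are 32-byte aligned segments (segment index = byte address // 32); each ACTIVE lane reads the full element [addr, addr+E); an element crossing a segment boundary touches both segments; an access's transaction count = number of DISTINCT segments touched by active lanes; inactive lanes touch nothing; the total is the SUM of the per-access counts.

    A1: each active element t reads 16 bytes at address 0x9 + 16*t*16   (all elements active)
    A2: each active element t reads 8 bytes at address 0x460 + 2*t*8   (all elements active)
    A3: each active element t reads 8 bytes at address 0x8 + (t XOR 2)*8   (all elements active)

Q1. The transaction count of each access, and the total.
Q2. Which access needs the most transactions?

A1: 4 transactions
A2: 2 transactions
A3: 2 transactions

Answer: 4,2,2; total 8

Answer: A1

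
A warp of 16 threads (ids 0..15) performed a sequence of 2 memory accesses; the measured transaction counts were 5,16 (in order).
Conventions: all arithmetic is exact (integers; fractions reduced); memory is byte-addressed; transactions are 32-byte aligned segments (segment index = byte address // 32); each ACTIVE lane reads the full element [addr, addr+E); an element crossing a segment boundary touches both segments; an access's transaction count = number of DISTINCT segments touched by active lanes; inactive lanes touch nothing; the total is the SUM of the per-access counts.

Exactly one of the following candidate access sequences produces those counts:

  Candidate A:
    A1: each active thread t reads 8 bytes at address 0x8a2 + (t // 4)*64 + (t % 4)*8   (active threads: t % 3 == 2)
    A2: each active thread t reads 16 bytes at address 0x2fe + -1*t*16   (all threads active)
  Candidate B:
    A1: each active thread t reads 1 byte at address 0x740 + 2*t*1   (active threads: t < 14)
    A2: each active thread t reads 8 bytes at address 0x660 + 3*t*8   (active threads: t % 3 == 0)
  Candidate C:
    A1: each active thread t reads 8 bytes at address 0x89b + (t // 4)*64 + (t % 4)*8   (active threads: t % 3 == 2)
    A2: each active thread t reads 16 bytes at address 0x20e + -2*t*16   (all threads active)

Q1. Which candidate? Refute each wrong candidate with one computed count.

A: A2 gives 9 transactions, not 16
B: A1 gives 1 transaction, not 5
C: all counts match (5,16)

Answer: C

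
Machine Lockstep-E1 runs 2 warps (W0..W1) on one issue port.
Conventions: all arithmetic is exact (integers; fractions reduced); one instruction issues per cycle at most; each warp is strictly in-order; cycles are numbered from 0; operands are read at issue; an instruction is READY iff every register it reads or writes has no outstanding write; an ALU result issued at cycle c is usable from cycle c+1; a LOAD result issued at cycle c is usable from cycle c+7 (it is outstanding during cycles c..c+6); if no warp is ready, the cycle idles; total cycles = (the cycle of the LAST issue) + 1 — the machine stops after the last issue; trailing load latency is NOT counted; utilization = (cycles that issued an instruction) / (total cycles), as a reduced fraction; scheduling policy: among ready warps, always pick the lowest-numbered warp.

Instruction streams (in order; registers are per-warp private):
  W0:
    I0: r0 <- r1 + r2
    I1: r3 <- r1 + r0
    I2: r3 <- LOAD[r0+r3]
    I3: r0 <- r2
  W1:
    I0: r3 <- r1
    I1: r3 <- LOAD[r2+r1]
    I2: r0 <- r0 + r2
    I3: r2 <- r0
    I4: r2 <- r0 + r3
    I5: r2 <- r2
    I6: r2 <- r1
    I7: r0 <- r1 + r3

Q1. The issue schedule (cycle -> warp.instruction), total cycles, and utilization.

cycle 0: W0.I0
cycle 1: W0.I1
cycle 2: W0.I2
cycle 3: W0.I3
cycle 4: W1.I0
cycle 5: W1.I1
cycle 6: W1.I2
cycle 7: W1.I3
cycle 8: idle
cycle 9: idle
cycle 10: idle
cycle 11: idle
cycle 12: W1.I4
cycle 13: W1.I5
cycle 14: W1.I6
cycle 15: W1.I7

Answer: 16 cycles, utilization 3/4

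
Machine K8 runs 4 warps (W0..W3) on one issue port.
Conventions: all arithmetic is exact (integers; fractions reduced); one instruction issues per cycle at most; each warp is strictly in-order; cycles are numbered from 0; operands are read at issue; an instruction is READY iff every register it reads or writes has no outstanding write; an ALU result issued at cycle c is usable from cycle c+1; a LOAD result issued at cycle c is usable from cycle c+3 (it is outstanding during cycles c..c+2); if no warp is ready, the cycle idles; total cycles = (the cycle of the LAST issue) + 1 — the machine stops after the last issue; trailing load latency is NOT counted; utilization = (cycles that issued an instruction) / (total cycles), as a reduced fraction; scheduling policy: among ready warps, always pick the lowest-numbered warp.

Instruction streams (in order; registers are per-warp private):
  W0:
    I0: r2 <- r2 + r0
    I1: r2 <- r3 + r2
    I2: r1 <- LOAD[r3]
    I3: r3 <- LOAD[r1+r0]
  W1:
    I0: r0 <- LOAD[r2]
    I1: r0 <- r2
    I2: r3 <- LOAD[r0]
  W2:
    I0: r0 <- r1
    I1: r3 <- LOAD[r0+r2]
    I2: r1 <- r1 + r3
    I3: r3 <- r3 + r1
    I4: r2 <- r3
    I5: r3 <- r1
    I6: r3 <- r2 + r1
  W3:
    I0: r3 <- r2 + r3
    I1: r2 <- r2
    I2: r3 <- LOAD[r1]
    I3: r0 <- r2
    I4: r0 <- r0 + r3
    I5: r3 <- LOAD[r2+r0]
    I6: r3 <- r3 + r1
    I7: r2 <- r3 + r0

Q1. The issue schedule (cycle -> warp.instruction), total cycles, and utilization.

cycle 0: W0.I0
cycle 1: W0.I1
cycle 2: W0.I2
cycle 3: W1.I0
cycle 4: W2.I0
cycle 5: W0.I3
cycle 6: W1.I1
cycle 7: W1.I2
cycle 8: W2.I1
cycle 9: W3.I0
cycle 10: W3.I1
cycle 11: W2.I2
cycle 12: W2.I3
cycle 13: W2.I4
cycle 14: W2.I5
cycle 15: W2.I6
cycle 16: W3.I2
cycle 17: W3.I3
cycle 18: idle
cycle 19: W3.I4
cycle 20: W3.I5
cycle 21: idle
cycle 22: idle
cycle 23: W3.I6
cycle 24: W3.I7

Answer: 25 cycles, utilization 22/25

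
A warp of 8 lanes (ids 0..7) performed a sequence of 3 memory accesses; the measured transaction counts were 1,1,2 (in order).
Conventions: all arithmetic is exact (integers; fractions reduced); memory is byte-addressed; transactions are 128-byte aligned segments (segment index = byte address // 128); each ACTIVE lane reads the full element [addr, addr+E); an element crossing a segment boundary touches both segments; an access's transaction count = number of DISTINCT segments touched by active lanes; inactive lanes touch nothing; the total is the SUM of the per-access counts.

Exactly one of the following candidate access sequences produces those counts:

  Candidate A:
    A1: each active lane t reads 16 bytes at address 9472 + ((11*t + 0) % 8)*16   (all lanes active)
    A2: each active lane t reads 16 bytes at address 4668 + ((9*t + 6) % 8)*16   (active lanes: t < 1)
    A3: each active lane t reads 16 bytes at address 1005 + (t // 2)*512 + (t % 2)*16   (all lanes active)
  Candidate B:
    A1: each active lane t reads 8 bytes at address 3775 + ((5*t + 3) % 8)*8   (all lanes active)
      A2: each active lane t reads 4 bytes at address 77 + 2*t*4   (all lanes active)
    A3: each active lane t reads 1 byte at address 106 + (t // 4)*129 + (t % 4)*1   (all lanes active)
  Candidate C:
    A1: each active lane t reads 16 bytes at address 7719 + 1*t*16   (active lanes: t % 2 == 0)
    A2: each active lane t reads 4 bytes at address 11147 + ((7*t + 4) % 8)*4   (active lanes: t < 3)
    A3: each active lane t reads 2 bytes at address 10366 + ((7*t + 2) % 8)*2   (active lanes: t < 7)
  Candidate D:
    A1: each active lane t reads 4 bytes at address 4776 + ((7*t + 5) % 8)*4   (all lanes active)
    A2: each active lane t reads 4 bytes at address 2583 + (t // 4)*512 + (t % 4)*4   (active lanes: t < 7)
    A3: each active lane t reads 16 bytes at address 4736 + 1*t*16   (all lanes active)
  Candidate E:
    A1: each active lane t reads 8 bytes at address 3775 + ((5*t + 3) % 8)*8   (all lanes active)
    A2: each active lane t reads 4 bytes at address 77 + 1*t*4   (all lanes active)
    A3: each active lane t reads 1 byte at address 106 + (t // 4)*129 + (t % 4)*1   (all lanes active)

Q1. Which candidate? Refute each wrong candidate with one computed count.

A: A3 gives 8 transactions, not 2
B: A2 gives 2 transactions, not 1
C: A1 gives 2 transactions, not 1
D: A2 gives 2 transactions, not 1
E: all counts match (1,1,2)

Answer: E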